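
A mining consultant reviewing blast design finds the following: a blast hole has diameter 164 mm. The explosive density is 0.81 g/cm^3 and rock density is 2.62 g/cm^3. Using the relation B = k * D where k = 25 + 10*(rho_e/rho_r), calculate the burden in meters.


First, compute k:
rho_e / rho_r = 0.81 / 2.62 = 0.3091603053
k = 25 + 10 * 0.3091603053 = 28.09160305
Then, compute burden:
B = k * D / 1000 = 28.09160305 * 164 / 1000
= 4607.022901 / 1000
= 4.607 m

4.607 m


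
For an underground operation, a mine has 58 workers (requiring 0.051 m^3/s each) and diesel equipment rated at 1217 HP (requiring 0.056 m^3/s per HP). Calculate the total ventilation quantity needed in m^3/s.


71.11 m^3/s

Airflow for workers:
Q_people = 58 * 0.051 = 2.958 m^3/s
Airflow for diesel equipment:
Q_diesel = 1217 * 0.056 = 68.152 m^3/s
Total ventilation:
Q_total = 2.958 + 68.152
= 71.11 m^3/s


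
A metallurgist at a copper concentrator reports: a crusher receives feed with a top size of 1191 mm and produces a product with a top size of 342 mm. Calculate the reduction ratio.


Reduction ratio = feed size / product size
= 1191 / 342
= 3.4825

3.4825


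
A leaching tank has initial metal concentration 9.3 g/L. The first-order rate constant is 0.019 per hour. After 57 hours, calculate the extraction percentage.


Compute the exponent:
-k * t = -0.019 * 57 = -1.083
Remaining concentration:
C = 9.3 * exp(-1.083)
= 9.3 * 0.3385782657
= 3.148777871 g/L
Extracted = 9.3 - 3.148777871 = 6.151222129 g/L
Extraction % = 6.151222129 / 9.3 * 100
= 66.1422%

66.1422%


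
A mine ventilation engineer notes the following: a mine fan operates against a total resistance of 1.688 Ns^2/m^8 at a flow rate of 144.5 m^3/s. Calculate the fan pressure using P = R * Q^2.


Compute Q^2:
Q^2 = 144.5^2 = 20880.25
Compute pressure:
P = R * Q^2 = 1.688 * 20880.25
= 35245.862 Pa

35245.862 Pa


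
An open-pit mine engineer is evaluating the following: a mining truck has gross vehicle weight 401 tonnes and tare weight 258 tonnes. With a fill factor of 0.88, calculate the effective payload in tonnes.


125.84 tonnes

Maximum payload = gross - tare
= 401 - 258 = 143 tonnes
Effective payload = max payload * fill factor
= 143 * 0.88
= 125.84 tonnes


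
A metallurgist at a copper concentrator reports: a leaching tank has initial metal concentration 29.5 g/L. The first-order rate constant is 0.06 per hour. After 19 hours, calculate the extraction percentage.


Compute the exponent:
-k * t = -0.06 * 19 = -1.14
Remaining concentration:
C = 29.5 * exp(-1.14)
= 29.5 * 0.3198190218
= 9.434661144 g/L
Extracted = 29.5 - 9.434661144 = 20.06533886 g/L
Extraction % = 20.06533886 / 29.5 * 100
= 68.0181%

68.0181%


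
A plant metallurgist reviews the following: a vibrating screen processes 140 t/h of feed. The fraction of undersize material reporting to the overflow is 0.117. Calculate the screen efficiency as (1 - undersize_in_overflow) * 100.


Screen efficiency = (1 - fraction of undersize in overflow) * 100
= (1 - 0.117) * 100
= 0.883 * 100
= 88.3%

88.3%


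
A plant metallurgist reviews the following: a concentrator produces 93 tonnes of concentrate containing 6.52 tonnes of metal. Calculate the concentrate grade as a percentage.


Grade = (metal in concentrate / concentrate mass) * 100
= (6.52 / 93) * 100
= 0.07010752688 * 100
= 7.0108%

7.0108%


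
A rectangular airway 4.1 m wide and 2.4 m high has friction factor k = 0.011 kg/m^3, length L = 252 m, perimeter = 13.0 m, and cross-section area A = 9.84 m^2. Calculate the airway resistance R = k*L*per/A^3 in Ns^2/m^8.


Compute the numerator:
k * L * per = 0.011 * 252 * 13.0
= 36.036
Compute the denominator:
A^3 = 9.84^3 = 952.763904
Resistance:
R = 36.036 / 952.763904
= 0.0378 Ns^2/m^8

0.0378 Ns^2/m^8


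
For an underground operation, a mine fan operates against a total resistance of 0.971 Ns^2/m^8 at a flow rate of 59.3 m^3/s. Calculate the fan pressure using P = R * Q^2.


Compute Q^2:
Q^2 = 59.3^2 = 3516.49
Compute pressure:
P = R * Q^2 = 0.971 * 3516.49
= 3414.5118 Pa

3414.5118 Pa


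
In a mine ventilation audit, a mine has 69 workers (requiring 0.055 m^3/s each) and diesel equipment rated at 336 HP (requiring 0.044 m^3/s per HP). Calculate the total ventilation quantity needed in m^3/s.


Airflow for workers:
Q_people = 69 * 0.055 = 3.795 m^3/s
Airflow for diesel equipment:
Q_diesel = 336 * 0.044 = 14.784 m^3/s
Total ventilation:
Q_total = 3.795 + 14.784
= 18.579 m^3/s

18.579 m^3/s


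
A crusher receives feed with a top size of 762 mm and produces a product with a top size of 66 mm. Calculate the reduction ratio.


11.5455

Reduction ratio = feed size / product size
= 762 / 66
= 11.5455


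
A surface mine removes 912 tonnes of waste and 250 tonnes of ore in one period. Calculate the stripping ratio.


Stripping ratio = waste tonnage / ore tonnage
= 912 / 250
= 3.648

3.648


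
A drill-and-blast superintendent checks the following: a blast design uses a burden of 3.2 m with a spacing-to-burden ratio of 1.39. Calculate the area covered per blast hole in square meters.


First, find the spacing:
Spacing = burden * ratio = 3.2 * 1.39
= 4.448 m
Then, calculate the area:
Area = burden * spacing = 3.2 * 4.448
= 14.2336 m^2

14.2336 m^2


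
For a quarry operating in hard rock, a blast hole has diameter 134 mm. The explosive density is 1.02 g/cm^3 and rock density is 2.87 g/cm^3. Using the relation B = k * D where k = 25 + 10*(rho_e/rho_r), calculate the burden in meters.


3.8262 m

First, compute k:
rho_e / rho_r = 1.02 / 2.87 = 0.3554006969
k = 25 + 10 * 0.3554006969 = 28.55400697
Then, compute burden:
B = k * D / 1000 = 28.55400697 * 134 / 1000
= 3826.236934 / 1000
= 3.8262 m


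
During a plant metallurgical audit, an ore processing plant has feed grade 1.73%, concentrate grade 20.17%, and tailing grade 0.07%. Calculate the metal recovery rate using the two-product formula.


96.2879%

Using the two-product formula:
R = 100 * c * (f - t) / (f * (c - t))
Numerator = 100 * 20.17 * (1.73 - 0.07)
= 100 * 20.17 * 1.66
= 3348.22
Denominator = 1.73 * (20.17 - 0.07)
= 1.73 * 20.1
= 34.773
R = 3348.22 / 34.773
= 96.2879%


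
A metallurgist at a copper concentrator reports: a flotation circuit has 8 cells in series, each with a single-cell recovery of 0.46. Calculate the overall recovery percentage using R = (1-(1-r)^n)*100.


Complement of single-cell recovery:
1 - r = 1 - 0.46 = 0.54
Raise to power n:
(1 - r)^8 = 0.54^8 = 0.007230196134
Overall recovery:
R = (1 - 0.007230196134) * 100
= 99.277%

99.277%


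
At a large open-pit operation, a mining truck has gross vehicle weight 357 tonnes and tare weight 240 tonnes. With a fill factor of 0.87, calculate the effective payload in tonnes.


Maximum payload = gross - tare
= 357 - 240 = 117 tonnes
Effective payload = max payload * fill factor
= 117 * 0.87
= 101.79 tonnes

101.79 tonnes


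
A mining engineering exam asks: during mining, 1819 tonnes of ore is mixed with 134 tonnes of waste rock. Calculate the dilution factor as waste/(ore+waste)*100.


6.8612%

Total material = ore + waste
= 1819 + 134 = 1953 tonnes
Dilution = waste / total * 100
= 134 / 1953 * 100
= 0.06861239119 * 100
= 6.8612%


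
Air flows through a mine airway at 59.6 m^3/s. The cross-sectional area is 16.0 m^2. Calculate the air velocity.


Velocity = flow rate / cross-sectional area
= 59.6 / 16.0
= 3.725 m/s

3.725 m/s


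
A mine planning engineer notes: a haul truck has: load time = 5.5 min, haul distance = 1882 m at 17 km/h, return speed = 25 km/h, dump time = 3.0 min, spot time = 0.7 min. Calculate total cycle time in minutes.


20.3592 min

Convert haul speed to m/min: 17 * 1000/60 = 283.3333333 m/min
Haul time = 1882 / 283.3333333 = 6.642352941 min
Convert return speed to m/min: 25 * 1000/60 = 416.6666667 m/min
Return time = 1882 / 416.6666667 = 4.5168 min
Total cycle time:
= 5.5 + 6.642352941 + 3.0 + 4.5168 + 0.7
= 20.3592 min


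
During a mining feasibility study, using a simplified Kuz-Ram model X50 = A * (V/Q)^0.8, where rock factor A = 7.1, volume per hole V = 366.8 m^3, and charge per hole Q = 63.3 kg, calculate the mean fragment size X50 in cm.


Compute V/Q:
V/Q = 366.8 / 63.3 = 5.794628752
Raise to the power 0.8:
(V/Q)^0.8 = 5.794628752^0.8 = 4.077749035
Multiply by A:
X50 = 7.1 * 4.077749035
= 28.952 cm

28.952 cm


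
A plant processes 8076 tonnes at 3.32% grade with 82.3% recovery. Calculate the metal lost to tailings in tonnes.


Total metal in feed:
= 8076 * 3.32 / 100 = 268.1232 tonnes
Metal recovered:
= 268.1232 * 82.3 / 100 = 220.6653936 tonnes
Metal lost to tailings:
= 268.1232 - 220.6653936
= 47.4578 tonnes

47.4578 tonnes


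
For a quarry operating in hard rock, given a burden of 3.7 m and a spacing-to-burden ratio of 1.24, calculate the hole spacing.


Spacing = burden * ratio
= 3.7 * 1.24
= 4.588 m

4.588 m


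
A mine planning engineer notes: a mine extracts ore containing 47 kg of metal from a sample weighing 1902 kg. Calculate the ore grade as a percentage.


2.4711%

Ore grade = (metal mass / ore mass) * 100
= (47 / 1902) * 100
= 0.0247108307 * 100
= 2.4711%


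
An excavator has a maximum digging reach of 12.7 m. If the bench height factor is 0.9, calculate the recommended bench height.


11.43 m

Bench height = reach * factor
= 12.7 * 0.9
= 11.43 m


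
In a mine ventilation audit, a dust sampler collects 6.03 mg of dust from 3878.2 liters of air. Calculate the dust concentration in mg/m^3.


1.5548 mg/m^3

Convert liters to m^3: 1 m^3 = 1000 L
Concentration = mass / volume * 1000
= 6.03 / 3878.2 * 1000
= 0.001554845031 * 1000
= 1.5548 mg/m^3


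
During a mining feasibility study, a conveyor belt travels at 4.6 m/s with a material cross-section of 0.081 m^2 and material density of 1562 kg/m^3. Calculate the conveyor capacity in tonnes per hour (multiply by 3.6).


Volumetric flow = speed * area
= 4.6 * 0.081 = 0.3726 m^3/s
Mass flow = volumetric * density
= 0.3726 * 1562 = 582.0012 kg/s
Convert to t/h: multiply by 3.6
Capacity = 582.0012 * 3.6
= 2095.2043 t/h

2095.2043 t/h


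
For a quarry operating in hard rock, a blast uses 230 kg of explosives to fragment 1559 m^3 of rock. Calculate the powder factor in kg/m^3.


0.1475 kg/m^3

Powder factor = explosive mass / rock volume
= 230 / 1559
= 0.1475 kg/m^3


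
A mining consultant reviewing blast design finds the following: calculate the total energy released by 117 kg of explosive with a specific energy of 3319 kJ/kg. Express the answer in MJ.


Energy = mass * specific_energy / 1000
= 117 * 3319 / 1000
= 388323 / 1000
= 388.323 MJ

388.323 MJ


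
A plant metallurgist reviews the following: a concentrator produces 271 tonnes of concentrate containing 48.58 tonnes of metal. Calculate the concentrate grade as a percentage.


17.9262%

Grade = (metal in concentrate / concentrate mass) * 100
= (48.58 / 271) * 100
= 0.1792619926 * 100
= 17.9262%


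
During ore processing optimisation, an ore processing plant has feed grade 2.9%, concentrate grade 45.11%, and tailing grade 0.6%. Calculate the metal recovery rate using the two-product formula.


80.3795%

Using the two-product formula:
R = 100 * c * (f - t) / (f * (c - t))
Numerator = 100 * 45.11 * (2.9 - 0.6)
= 100 * 45.11 * 2.3
= 10375.3
Denominator = 2.9 * (45.11 - 0.6)
= 2.9 * 44.51
= 129.079
R = 10375.3 / 129.079
= 80.3795%


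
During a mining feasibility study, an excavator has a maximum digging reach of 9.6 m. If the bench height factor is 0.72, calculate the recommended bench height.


6.912 m

Bench height = reach * factor
= 9.6 * 0.72
= 6.912 m


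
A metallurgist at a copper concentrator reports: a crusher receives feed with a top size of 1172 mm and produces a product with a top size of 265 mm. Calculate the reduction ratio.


Reduction ratio = feed size / product size
= 1172 / 265
= 4.4226

4.4226


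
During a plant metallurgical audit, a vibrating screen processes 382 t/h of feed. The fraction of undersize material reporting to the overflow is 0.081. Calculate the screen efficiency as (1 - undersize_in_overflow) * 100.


Screen efficiency = (1 - fraction of undersize in overflow) * 100
= (1 - 0.081) * 100
= 0.919 * 100
= 91.9%

91.9%


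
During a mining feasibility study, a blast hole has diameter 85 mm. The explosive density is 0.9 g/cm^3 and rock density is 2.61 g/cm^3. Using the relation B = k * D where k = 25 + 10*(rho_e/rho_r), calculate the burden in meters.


First, compute k:
rho_e / rho_r = 0.9 / 2.61 = 0.3448275862
k = 25 + 10 * 0.3448275862 = 28.44827586
Then, compute burden:
B = k * D / 1000 = 28.44827586 * 85 / 1000
= 2418.103448 / 1000
= 2.4181 m

2.4181 m


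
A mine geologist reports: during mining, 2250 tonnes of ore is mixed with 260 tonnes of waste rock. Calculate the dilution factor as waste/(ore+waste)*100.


10.3586%

Total material = ore + waste
= 2250 + 260 = 2510 tonnes
Dilution = waste / total * 100
= 260 / 2510 * 100
= 0.1035856574 * 100
= 10.3586%


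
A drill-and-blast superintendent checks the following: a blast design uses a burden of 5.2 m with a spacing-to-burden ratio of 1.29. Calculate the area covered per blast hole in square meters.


First, find the spacing:
Spacing = burden * ratio = 5.2 * 1.29
= 6.708 m
Then, calculate the area:
Area = burden * spacing = 5.2 * 6.708
= 34.8816 m^2

34.8816 m^2


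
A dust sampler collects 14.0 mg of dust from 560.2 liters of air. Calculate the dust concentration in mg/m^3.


Convert liters to m^3: 1 m^3 = 1000 L
Concentration = mass / volume * 1000
= 14.0 / 560.2 * 1000
= 0.02499107462 * 1000
= 24.9911 mg/m^3

24.9911 mg/m^3


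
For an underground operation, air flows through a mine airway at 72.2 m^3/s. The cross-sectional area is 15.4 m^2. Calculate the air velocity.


4.6883 m/s

Velocity = flow rate / cross-sectional area
= 72.2 / 15.4
= 4.6883 m/s


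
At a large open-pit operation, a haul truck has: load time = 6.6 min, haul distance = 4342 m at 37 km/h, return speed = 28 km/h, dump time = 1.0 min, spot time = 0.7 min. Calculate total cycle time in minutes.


24.6454 min

Convert haul speed to m/min: 37 * 1000/60 = 616.6666667 m/min
Haul time = 4342 / 616.6666667 = 7.041081081 min
Convert return speed to m/min: 28 * 1000/60 = 466.6666667 m/min
Return time = 4342 / 466.6666667 = 9.304285714 min
Total cycle time:
= 6.6 + 7.041081081 + 1.0 + 9.304285714 + 0.7
= 24.6454 min


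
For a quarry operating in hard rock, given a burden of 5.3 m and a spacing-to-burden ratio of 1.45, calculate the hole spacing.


Spacing = burden * ratio
= 5.3 * 1.45
= 7.685 m

7.685 m


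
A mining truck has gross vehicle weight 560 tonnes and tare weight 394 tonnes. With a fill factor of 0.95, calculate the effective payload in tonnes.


157.7 tonnes

Maximum payload = gross - tare
= 560 - 394 = 166 tonnes
Effective payload = max payload * fill factor
= 166 * 0.95
= 157.7 tonnes


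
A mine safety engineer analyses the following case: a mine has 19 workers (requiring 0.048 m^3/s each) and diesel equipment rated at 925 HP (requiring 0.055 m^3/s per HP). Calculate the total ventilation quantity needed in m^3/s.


Airflow for workers:
Q_people = 19 * 0.048 = 0.912 m^3/s
Airflow for diesel equipment:
Q_diesel = 925 * 0.055 = 50.875 m^3/s
Total ventilation:
Q_total = 0.912 + 50.875
= 51.787 m^3/s

51.787 m^3/s


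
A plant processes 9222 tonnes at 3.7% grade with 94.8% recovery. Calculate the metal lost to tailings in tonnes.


Total metal in feed:
= 9222 * 3.7 / 100 = 341.214 tonnes
Metal recovered:
= 341.214 * 94.8 / 100 = 323.470872 tonnes
Metal lost to tailings:
= 341.214 - 323.470872
= 17.7431 tonnes

17.7431 tonnes


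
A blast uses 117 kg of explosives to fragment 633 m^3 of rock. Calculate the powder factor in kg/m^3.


0.1848 kg/m^3

Powder factor = explosive mass / rock volume
= 117 / 633
= 0.1848 kg/m^3


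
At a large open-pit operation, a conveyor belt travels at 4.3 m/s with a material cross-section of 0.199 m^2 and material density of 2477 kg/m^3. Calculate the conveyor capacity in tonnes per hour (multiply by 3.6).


Volumetric flow = speed * area
= 4.3 * 0.199 = 0.8557 m^3/s
Mass flow = volumetric * density
= 0.8557 * 2477 = 2119.5689 kg/s
Convert to t/h: multiply by 3.6
Capacity = 2119.5689 * 3.6
= 7630.448 t/h

7630.448 t/h


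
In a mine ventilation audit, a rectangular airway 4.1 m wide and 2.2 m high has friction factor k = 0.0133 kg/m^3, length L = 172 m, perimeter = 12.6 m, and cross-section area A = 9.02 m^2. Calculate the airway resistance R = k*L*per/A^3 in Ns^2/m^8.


0.0393 Ns^2/m^8

Compute the numerator:
k * L * per = 0.0133 * 172 * 12.6
= 28.82376
Compute the denominator:
A^3 = 9.02^3 = 733.870808
Resistance:
R = 28.82376 / 733.870808
= 0.0393 Ns^2/m^8


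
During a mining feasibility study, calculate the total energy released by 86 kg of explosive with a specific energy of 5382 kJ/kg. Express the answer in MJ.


462.852 MJ

Energy = mass * specific_energy / 1000
= 86 * 5382 / 1000
= 462852 / 1000
= 462.852 MJ


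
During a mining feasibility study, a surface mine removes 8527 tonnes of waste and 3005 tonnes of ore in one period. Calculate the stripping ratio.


2.8376

Stripping ratio = waste tonnage / ore tonnage
= 8527 / 3005
= 2.8376


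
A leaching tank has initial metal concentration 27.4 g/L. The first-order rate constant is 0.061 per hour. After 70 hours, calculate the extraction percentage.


98.6018%

Compute the exponent:
-k * t = -0.061 * 70 = -4.27
Remaining concentration:
C = 27.4 * exp(-4.27)
= 27.4 * 0.01398178315
= 0.3831008584 g/L
Extracted = 27.4 - 0.3831008584 = 27.01689914 g/L
Extraction % = 27.01689914 / 27.4 * 100
= 98.6018%


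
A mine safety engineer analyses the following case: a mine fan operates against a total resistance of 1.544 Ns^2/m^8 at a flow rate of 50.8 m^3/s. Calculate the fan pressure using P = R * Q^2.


3984.5082 Pa

Compute Q^2:
Q^2 = 50.8^2 = 2580.64
Compute pressure:
P = R * Q^2 = 1.544 * 2580.64
= 3984.5082 Pa


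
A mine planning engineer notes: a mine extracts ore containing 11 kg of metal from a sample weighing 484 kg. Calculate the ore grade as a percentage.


Ore grade = (metal mass / ore mass) * 100
= (11 / 484) * 100
= 0.02272727273 * 100
= 2.2727%

2.2727%


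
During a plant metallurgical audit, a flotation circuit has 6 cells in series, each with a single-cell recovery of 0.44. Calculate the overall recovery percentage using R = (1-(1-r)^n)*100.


Complement of single-cell recovery:
1 - r = 1 - 0.44 = 0.56
Raise to power n:
(1 - r)^6 = 0.56^6 = 0.03084097946
Overall recovery:
R = (1 - 0.03084097946) * 100
= 96.9159%

96.9159%


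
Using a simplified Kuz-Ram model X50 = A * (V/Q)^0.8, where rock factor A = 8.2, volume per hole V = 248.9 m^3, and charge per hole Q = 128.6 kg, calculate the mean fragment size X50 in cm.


13.9072 cm

Compute V/Q:
V/Q = 248.9 / 128.6 = 1.935458787
Raise to the power 0.8:
(V/Q)^0.8 = 1.935458787^0.8 = 1.696005055
Multiply by A:
X50 = 8.2 * 1.696005055
= 13.9072 cm


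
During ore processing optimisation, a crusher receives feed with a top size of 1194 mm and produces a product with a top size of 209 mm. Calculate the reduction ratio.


Reduction ratio = feed size / product size
= 1194 / 209
= 5.7129

5.7129


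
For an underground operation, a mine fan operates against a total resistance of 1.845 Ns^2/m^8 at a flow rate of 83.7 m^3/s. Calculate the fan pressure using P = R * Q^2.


Compute Q^2:
Q^2 = 83.7^2 = 7005.69
Compute pressure:
P = R * Q^2 = 1.845 * 7005.69
= 12925.4981 Pa

12925.4981 Pa


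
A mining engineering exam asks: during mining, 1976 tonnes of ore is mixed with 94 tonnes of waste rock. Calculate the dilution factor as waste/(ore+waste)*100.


Total material = ore + waste
= 1976 + 94 = 2070 tonnes
Dilution = waste / total * 100
= 94 / 2070 * 100
= 0.04541062802 * 100
= 4.5411%

4.5411%


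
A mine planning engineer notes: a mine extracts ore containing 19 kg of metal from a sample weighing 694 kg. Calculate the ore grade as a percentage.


2.7378%

Ore grade = (metal mass / ore mass) * 100
= (19 / 694) * 100
= 0.02737752161 * 100
= 2.7378%


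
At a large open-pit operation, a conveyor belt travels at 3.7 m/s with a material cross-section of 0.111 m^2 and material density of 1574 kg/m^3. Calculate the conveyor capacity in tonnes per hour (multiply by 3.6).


2327.1905 t/h

Volumetric flow = speed * area
= 3.7 * 0.111 = 0.4107 m^3/s
Mass flow = volumetric * density
= 0.4107 * 1574 = 646.4418 kg/s
Convert to t/h: multiply by 3.6
Capacity = 646.4418 * 3.6
= 2327.1905 t/h


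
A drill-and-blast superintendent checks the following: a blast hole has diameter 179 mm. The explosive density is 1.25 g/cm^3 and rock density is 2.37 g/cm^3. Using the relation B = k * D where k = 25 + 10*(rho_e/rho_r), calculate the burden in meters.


First, compute k:
rho_e / rho_r = 1.25 / 2.37 = 0.5274261603
k = 25 + 10 * 0.5274261603 = 30.2742616
Then, compute burden:
B = k * D / 1000 = 30.2742616 * 179 / 1000
= 5419.092827 / 1000
= 5.4191 m

5.4191 m


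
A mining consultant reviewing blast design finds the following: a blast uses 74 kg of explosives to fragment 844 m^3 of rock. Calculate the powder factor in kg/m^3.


Powder factor = explosive mass / rock volume
= 74 / 844
= 0.0877 kg/m^3

0.0877 kg/m^3


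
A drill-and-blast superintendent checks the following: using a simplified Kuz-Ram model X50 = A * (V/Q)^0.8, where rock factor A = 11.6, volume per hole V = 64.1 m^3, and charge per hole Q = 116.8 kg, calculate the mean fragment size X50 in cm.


Compute V/Q:
V/Q = 64.1 / 116.8 = 0.5488013699
Raise to the power 0.8:
(V/Q)^0.8 = 0.5488013699^0.8 = 0.6187741317
Multiply by A:
X50 = 11.6 * 0.6187741317
= 7.1778 cm

7.1778 cm


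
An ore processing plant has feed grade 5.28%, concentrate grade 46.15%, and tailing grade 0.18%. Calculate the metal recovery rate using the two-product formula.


Using the two-product formula:
R = 100 * c * (f - t) / (f * (c - t))
Numerator = 100 * 46.15 * (5.28 - 0.18)
= 100 * 46.15 * 5.1
= 23536.5
Denominator = 5.28 * (46.15 - 0.18)
= 5.28 * 45.97
= 242.7216
R = 23536.5 / 242.7216
= 96.9691%

96.9691%


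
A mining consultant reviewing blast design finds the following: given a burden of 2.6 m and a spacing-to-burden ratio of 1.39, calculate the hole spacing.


Spacing = burden * ratio
= 2.6 * 1.39
= 3.614 m

3.614 m


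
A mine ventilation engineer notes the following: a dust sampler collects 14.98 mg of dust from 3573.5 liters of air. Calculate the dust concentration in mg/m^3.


4.192 mg/m^3

Convert liters to m^3: 1 m^3 = 1000 L
Concentration = mass / volume * 1000
= 14.98 / 3573.5 * 1000
= 0.004191968658 * 1000
= 4.192 mg/m^3


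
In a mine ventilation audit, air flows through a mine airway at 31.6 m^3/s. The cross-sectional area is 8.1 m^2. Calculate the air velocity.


Velocity = flow rate / cross-sectional area
= 31.6 / 8.1
= 3.9012 m/s

3.9012 m/s


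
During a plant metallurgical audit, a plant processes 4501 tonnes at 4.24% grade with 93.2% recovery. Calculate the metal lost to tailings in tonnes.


12.9773 tonnes

Total metal in feed:
= 4501 * 4.24 / 100 = 190.8424 tonnes
Metal recovered:
= 190.8424 * 93.2 / 100 = 177.8651168 tonnes
Metal lost to tailings:
= 190.8424 - 177.8651168
= 12.9773 tonnes


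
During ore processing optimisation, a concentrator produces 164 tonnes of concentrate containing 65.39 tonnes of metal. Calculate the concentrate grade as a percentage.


Grade = (metal in concentrate / concentrate mass) * 100
= (65.39 / 164) * 100
= 0.3987195122 * 100
= 39.872%

39.872%


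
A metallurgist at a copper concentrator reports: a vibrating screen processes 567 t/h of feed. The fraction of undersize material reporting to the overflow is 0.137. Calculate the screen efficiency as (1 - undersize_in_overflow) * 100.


Screen efficiency = (1 - fraction of undersize in overflow) * 100
= (1 - 0.137) * 100
= 0.863 * 100
= 86.3%

86.3%


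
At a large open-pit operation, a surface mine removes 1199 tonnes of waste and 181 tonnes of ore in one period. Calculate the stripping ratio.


Stripping ratio = waste tonnage / ore tonnage
= 1199 / 181
= 6.6243

6.6243


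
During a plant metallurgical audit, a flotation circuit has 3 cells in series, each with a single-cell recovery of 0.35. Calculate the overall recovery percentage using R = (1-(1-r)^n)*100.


72.5375%

Complement of single-cell recovery:
1 - r = 1 - 0.35 = 0.65
Raise to power n:
(1 - r)^3 = 0.65^3 = 0.274625
Overall recovery:
R = (1 - 0.274625) * 100
= 72.5375%


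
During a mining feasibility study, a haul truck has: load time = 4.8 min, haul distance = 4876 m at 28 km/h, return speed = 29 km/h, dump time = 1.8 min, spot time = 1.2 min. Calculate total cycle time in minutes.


28.3368 min

Convert haul speed to m/min: 28 * 1000/60 = 466.6666667 m/min
Haul time = 4876 / 466.6666667 = 10.44857143 min
Convert return speed to m/min: 29 * 1000/60 = 483.3333333 m/min
Return time = 4876 / 483.3333333 = 10.08827586 min
Total cycle time:
= 4.8 + 10.44857143 + 1.8 + 10.08827586 + 1.2
= 28.3368 min


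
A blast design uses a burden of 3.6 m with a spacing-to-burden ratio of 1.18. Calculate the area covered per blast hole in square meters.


First, find the spacing:
Spacing = burden * ratio = 3.6 * 1.18
= 4.248 m
Then, calculate the area:
Area = burden * spacing = 3.6 * 4.248
= 15.2928 m^2

15.2928 m^2


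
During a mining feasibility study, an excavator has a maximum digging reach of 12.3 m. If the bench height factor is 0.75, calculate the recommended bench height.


9.225 m

Bench height = reach * factor
= 12.3 * 0.75
= 9.225 m


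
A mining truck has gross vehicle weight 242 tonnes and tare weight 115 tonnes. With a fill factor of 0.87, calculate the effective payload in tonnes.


110.49 tonnes

Maximum payload = gross - tare
= 242 - 115 = 127 tonnes
Effective payload = max payload * fill factor
= 127 * 0.87
= 110.49 tonnes


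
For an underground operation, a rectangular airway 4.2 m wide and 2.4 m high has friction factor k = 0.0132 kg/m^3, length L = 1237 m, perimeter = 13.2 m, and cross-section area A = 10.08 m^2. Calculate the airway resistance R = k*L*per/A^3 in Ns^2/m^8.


0.2104 Ns^2/m^8

Compute the numerator:
k * L * per = 0.0132 * 1237 * 13.2
= 215.53488
Compute the denominator:
A^3 = 10.08^3 = 1024.192512
Resistance:
R = 215.53488 / 1024.192512
= 0.2104 Ns^2/m^8


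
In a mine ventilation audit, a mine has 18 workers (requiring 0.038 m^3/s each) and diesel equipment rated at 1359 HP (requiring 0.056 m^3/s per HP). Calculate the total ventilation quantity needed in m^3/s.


76.788 m^3/s

Airflow for workers:
Q_people = 18 * 0.038 = 0.684 m^3/s
Airflow for diesel equipment:
Q_diesel = 1359 * 0.056 = 76.104 m^3/s
Total ventilation:
Q_total = 0.684 + 76.104
= 76.788 m^3/s


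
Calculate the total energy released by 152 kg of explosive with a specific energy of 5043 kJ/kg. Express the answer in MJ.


Energy = mass * specific_energy / 1000
= 152 * 5043 / 1000
= 766536 / 1000
= 766.536 MJ

766.536 MJ


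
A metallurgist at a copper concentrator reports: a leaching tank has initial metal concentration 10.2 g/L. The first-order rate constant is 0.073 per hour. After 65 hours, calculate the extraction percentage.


99.1305%

Compute the exponent:
-k * t = -0.073 * 65 = -4.745
Remaining concentration:
C = 10.2 * exp(-4.745)
= 10.2 * 0.008695062006
= 0.08868963246 g/L
Extracted = 10.2 - 0.08868963246 = 10.11131037 g/L
Extraction % = 10.11131037 / 10.2 * 100
= 99.1305%


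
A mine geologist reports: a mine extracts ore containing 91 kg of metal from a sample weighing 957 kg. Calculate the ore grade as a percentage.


Ore grade = (metal mass / ore mass) * 100
= (91 / 957) * 100
= 0.09508881923 * 100
= 9.5089%

9.5089%


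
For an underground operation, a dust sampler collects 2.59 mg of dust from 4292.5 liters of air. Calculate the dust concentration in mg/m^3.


Convert liters to m^3: 1 m^3 = 1000 L
Concentration = mass / volume * 1000
= 2.59 / 4292.5 * 1000
= 0.0006033779849 * 1000
= 0.6034 mg/m^3

0.6034 mg/m^3


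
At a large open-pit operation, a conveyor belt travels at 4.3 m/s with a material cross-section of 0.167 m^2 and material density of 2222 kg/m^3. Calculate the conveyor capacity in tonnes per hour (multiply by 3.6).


Volumetric flow = speed * area
= 4.3 * 0.167 = 0.7181 m^3/s
Mass flow = volumetric * density
= 0.7181 * 2222 = 1595.6182 kg/s
Convert to t/h: multiply by 3.6
Capacity = 1595.6182 * 3.6
= 5744.2255 t/h

5744.2255 t/h


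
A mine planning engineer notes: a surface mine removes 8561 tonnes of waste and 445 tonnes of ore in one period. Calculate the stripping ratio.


19.2382

Stripping ratio = waste tonnage / ore tonnage
= 8561 / 445
= 19.2382


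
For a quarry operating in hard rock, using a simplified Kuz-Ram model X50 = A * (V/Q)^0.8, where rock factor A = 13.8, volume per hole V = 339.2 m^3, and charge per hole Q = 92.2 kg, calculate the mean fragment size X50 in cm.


39.1254 cm

Compute V/Q:
V/Q = 339.2 / 92.2 = 3.678958785
Raise to the power 0.8:
(V/Q)^0.8 = 3.678958785^0.8 = 2.835175439
Multiply by A:
X50 = 13.8 * 2.835175439
= 39.1254 cm


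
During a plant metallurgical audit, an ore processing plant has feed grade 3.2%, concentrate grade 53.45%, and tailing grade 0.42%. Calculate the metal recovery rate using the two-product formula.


Using the two-product formula:
R = 100 * c * (f - t) / (f * (c - t))
Numerator = 100 * 53.45 * (3.2 - 0.42)
= 100 * 53.45 * 2.78
= 14859.1
Denominator = 3.2 * (53.45 - 0.42)
= 3.2 * 53.03
= 169.696
R = 14859.1 / 169.696
= 87.5631%

87.5631%


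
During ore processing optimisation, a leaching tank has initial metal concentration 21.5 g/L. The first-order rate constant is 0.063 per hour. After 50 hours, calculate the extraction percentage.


Compute the exponent:
-k * t = -0.063 * 50 = -3.15
Remaining concentration:
C = 21.5 * exp(-3.15)
= 21.5 * 0.04285212687
= 0.9213207276 g/L
Extracted = 21.5 - 0.9213207276 = 20.57867927 g/L
Extraction % = 20.57867927 / 21.5 * 100
= 95.7148%

95.7148%


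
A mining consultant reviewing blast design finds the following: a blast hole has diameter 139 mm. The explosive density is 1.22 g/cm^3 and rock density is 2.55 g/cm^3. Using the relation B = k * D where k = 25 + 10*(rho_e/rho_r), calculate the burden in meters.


First, compute k:
rho_e / rho_r = 1.22 / 2.55 = 0.4784313725
k = 25 + 10 * 0.4784313725 = 29.78431373
Then, compute burden:
B = k * D / 1000 = 29.78431373 * 139 / 1000
= 4140.019608 / 1000
= 4.14 m

4.14 m


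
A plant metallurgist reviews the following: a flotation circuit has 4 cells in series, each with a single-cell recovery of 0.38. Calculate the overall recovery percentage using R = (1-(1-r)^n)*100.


85.2237%

Complement of single-cell recovery:
1 - r = 1 - 0.38 = 0.62
Raise to power n:
(1 - r)^4 = 0.62^4 = 0.14776336
Overall recovery:
R = (1 - 0.14776336) * 100
= 85.2237%


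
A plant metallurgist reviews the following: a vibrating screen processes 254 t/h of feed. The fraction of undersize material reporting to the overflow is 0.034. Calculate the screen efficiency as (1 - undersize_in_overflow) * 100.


Screen efficiency = (1 - fraction of undersize in overflow) * 100
= (1 - 0.034) * 100
= 0.966 * 100
= 96.6%

96.6%


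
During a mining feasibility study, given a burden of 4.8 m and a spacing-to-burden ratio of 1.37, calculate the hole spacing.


6.576 m

Spacing = burden * ratio
= 4.8 * 1.37
= 6.576 m


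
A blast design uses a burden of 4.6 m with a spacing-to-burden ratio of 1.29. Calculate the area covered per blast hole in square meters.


First, find the spacing:
Spacing = burden * ratio = 4.6 * 1.29
= 5.934 m
Then, calculate the area:
Area = burden * spacing = 4.6 * 5.934
= 27.2964 m^2

27.2964 m^2


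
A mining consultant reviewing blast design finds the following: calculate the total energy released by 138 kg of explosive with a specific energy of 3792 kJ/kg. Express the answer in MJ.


Energy = mass * specific_energy / 1000
= 138 * 3792 / 1000
= 523296 / 1000
= 523.296 MJ

523.296 MJ


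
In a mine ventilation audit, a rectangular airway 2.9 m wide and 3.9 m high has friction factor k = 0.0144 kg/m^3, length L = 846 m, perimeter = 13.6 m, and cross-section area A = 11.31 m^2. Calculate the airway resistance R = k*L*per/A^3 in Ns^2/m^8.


Compute the numerator:
k * L * per = 0.0144 * 846 * 13.6
= 165.68064
Compute the denominator:
A^3 = 11.31^3 = 1446.731091
Resistance:
R = 165.68064 / 1446.731091
= 0.1145 Ns^2/m^8

0.1145 Ns^2/m^8


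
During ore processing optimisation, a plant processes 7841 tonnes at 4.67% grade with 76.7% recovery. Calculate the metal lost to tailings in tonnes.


Total metal in feed:
= 7841 * 4.67 / 100 = 366.1747 tonnes
Metal recovered:
= 366.1747 * 76.7 / 100 = 280.8559949 tonnes
Metal lost to tailings:
= 366.1747 - 280.8559949
= 85.3187 tonnes

85.3187 tonnes


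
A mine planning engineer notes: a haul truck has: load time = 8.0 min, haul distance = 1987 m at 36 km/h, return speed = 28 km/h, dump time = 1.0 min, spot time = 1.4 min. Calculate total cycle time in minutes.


17.9695 min

Convert haul speed to m/min: 36 * 1000/60 = 600 m/min
Haul time = 1987 / 600 = 3.311666667 min
Convert return speed to m/min: 28 * 1000/60 = 466.6666667 m/min
Return time = 1987 / 466.6666667 = 4.257857143 min
Total cycle time:
= 8.0 + 3.311666667 + 1.0 + 4.257857143 + 1.4
= 17.9695 min


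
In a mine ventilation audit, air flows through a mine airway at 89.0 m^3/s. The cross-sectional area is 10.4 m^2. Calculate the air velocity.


8.5577 m/s

Velocity = flow rate / cross-sectional area
= 89.0 / 10.4
= 8.5577 m/s


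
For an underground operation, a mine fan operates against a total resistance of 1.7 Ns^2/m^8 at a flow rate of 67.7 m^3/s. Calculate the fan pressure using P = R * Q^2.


7791.593 Pa

Compute Q^2:
Q^2 = 67.7^2 = 4583.29
Compute pressure:
P = R * Q^2 = 1.7 * 4583.29
= 7791.593 Pa


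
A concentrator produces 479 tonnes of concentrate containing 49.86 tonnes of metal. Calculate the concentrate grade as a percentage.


10.4092%

Grade = (metal in concentrate / concentrate mass) * 100
= (49.86 / 479) * 100
= 0.104091858 * 100
= 10.4092%


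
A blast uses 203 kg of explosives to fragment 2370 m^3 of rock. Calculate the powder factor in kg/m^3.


Powder factor = explosive mass / rock volume
= 203 / 2370
= 0.0857 kg/m^3

0.0857 kg/m^3


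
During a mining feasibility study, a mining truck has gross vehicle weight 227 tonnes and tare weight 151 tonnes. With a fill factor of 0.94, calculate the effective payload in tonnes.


71.44 tonnes

Maximum payload = gross - tare
= 227 - 151 = 76 tonnes
Effective payload = max payload * fill factor
= 76 * 0.94
= 71.44 tonnes


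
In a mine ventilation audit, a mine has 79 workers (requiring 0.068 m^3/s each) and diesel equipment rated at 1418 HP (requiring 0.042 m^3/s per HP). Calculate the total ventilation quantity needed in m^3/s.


64.928 m^3/s

Airflow for workers:
Q_people = 79 * 0.068 = 5.372 m^3/s
Airflow for diesel equipment:
Q_diesel = 1418 * 0.042 = 59.556 m^3/s
Total ventilation:
Q_total = 5.372 + 59.556
= 64.928 m^3/s


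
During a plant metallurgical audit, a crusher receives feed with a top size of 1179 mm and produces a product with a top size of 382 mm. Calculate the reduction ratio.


3.0864

Reduction ratio = feed size / product size
= 1179 / 382
= 3.0864


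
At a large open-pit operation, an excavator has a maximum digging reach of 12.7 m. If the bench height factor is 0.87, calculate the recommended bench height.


Bench height = reach * factor
= 12.7 * 0.87
= 11.049 m

11.049 m


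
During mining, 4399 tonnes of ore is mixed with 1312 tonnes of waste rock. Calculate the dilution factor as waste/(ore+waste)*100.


22.9732%

Total material = ore + waste
= 4399 + 1312 = 5711 tonnes
Dilution = waste / total * 100
= 1312 / 5711 * 100
= 0.229732096 * 100
= 22.9732%


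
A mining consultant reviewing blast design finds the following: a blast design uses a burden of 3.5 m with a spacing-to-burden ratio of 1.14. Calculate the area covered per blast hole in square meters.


First, find the spacing:
Spacing = burden * ratio = 3.5 * 1.14
= 3.99 m
Then, calculate the area:
Area = burden * spacing = 3.5 * 3.99
= 13.965 m^2

13.965 m^2


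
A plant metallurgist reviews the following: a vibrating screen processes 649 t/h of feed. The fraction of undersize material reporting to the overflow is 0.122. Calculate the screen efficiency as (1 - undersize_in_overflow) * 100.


87.8%

Screen efficiency = (1 - fraction of undersize in overflow) * 100
= (1 - 0.122) * 100
= 0.878 * 100
= 87.8%


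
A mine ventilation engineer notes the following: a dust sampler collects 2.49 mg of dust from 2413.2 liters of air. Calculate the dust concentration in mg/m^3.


Convert liters to m^3: 1 m^3 = 1000 L
Concentration = mass / volume * 1000
= 2.49 / 2413.2 * 1000
= 0.001031824963 * 1000
= 1.0318 mg/m^3

1.0318 mg/m^3


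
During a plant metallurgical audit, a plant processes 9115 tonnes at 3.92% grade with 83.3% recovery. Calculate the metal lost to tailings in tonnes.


Total metal in feed:
= 9115 * 3.92 / 100 = 357.308 tonnes
Metal recovered:
= 357.308 * 83.3 / 100 = 297.637564 tonnes
Metal lost to tailings:
= 357.308 - 297.637564
= 59.6704 tonnes

59.6704 tonnes


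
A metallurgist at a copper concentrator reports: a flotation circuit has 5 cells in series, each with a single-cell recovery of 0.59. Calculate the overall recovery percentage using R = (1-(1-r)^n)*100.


Complement of single-cell recovery:
1 - r = 1 - 0.59 = 0.41
Raise to power n:
(1 - r)^5 = 0.41^5 = 0.0115856201
Overall recovery:
R = (1 - 0.0115856201) * 100
= 98.8414%

98.8414%


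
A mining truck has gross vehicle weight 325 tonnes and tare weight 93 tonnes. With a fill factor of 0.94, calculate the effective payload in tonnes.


Maximum payload = gross - tare
= 325 - 93 = 232 tonnes
Effective payload = max payload * fill factor
= 232 * 0.94
= 218.08 tonnes

218.08 tonnes


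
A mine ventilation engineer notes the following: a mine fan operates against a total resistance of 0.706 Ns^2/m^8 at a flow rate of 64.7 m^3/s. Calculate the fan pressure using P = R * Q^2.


Compute Q^2:
Q^2 = 64.7^2 = 4186.09
Compute pressure:
P = R * Q^2 = 0.706 * 4186.09
= 2955.3795 Pa

2955.3795 Pa


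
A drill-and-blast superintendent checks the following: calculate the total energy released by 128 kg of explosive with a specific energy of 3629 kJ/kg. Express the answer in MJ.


Energy = mass * specific_energy / 1000
= 128 * 3629 / 1000
= 464512 / 1000
= 464.512 MJ

464.512 MJ


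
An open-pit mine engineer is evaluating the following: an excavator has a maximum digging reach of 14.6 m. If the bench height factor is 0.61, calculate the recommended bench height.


8.906 m

Bench height = reach * factor
= 14.6 * 0.61
= 8.906 m


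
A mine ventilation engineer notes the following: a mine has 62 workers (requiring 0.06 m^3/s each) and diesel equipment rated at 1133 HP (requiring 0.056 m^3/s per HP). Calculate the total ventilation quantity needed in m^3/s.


67.168 m^3/s

Airflow for workers:
Q_people = 62 * 0.06 = 3.72 m^3/s
Airflow for diesel equipment:
Q_diesel = 1133 * 0.056 = 63.448 m^3/s
Total ventilation:
Q_total = 3.72 + 63.448
= 67.168 m^3/s


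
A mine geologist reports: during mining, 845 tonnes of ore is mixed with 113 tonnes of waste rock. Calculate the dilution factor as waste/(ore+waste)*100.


Total material = ore + waste
= 845 + 113 = 958 tonnes
Dilution = waste / total * 100
= 113 / 958 * 100
= 0.117954071 * 100
= 11.7954%

11.7954%


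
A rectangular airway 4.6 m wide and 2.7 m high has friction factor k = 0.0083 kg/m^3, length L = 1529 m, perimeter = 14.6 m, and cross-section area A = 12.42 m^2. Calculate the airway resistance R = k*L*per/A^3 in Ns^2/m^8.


Compute the numerator:
k * L * per = 0.0083 * 1529 * 14.6
= 185.28422
Compute the denominator:
A^3 = 12.42^3 = 1915.864488
Resistance:
R = 185.28422 / 1915.864488
= 0.0967 Ns^2/m^8

0.0967 Ns^2/m^8
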